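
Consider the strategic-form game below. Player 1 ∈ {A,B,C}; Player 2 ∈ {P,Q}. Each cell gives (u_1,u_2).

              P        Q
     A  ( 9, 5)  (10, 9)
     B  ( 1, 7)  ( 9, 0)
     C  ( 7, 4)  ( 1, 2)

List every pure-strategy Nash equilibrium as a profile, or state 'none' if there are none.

(A,P): not NE [P2→Q gives 9>5]
(A,Q): NE
(B,P): not NE [P1→A gives 9>1]
(B,Q): not NE [P1→A gives 10>9; P2→P gives 7>0]
(C,P): not NE [P1→A gives 9>7]
(C,Q): not NE [P1→A gives 10>1; P2→P gives 4>2]

Nash profiles: (A,Q)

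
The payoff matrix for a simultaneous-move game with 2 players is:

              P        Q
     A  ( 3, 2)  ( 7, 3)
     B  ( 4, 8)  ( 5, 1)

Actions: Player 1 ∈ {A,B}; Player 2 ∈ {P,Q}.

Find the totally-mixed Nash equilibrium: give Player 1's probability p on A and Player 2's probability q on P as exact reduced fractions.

(p,q) = (7/8, 2/3)

P1 indiff ⇒ q·3+(1-q)·7 = q·4+(1-q)·5 ⇒ q(-1) = (1-q)(-2) ⇒ q = 2/3
P2 indiff ⇒ p·2+(1-p)·8 = p·3+(1-p)·1 ⇒ p(-1) = (1-p)(-7) ⇒ p = 7/8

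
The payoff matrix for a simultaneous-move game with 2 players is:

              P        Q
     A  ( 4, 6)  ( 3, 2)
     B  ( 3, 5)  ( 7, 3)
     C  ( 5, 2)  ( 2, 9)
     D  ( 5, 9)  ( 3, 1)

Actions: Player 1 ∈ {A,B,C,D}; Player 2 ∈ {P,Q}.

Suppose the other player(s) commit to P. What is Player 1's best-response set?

argmax u_1 = {C,D}

u_1(A vs P) = 4
u_1(B vs P) = 3
u_1(C vs P) = 5
u_1(D vs P) = 5
max payoff 5 at {C,D}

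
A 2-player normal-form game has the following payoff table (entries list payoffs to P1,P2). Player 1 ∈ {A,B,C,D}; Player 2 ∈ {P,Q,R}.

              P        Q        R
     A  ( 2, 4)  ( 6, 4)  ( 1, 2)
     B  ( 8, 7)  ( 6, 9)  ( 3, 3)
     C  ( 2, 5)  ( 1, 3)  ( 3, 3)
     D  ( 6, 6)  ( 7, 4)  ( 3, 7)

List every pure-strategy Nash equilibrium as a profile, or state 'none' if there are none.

Nash profiles: (D,R)

(A,P): not NE [P1→B gives 8>2]
(A,Q): not NE [P1→D gives 7>6]
(A,R): not NE [P1→D gives 3>1; P2→Q gives 4>2]
(B,P): not NE [P2→Q gives 9>7]
(B,Q): not NE [P1→D gives 7>6]
(B,R): not NE [P2→Q gives 9>3]
(C,P): not NE [P1→B gives 8>2]
(C,Q): not NE [P1→D gives 7>1; P2→P gives 5>3]
(C,R): not NE [P2→P gives 5>3]
(D,P): not NE [P1→B gives 8>6; P2→R gives 7>6]
(D,Q): not NE [P2→R gives 7>4]
(D,R): NE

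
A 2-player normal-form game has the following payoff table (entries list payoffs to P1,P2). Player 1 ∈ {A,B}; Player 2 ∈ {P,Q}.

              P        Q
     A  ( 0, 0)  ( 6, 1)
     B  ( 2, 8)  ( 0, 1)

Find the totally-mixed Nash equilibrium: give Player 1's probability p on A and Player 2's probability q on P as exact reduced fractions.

P1 indiff ⇒ q·0+(1-q)·6 = q·2+(1-q)·0 ⇒ q(-2) = (1-q)(-6) ⇒ q = 3/4
P2 indiff ⇒ p·0+(1-p)·8 = p·1+(1-p)·1 ⇒ p(-1) = (1-p)(-7) ⇒ p = 7/8

p=7/8, q=3/4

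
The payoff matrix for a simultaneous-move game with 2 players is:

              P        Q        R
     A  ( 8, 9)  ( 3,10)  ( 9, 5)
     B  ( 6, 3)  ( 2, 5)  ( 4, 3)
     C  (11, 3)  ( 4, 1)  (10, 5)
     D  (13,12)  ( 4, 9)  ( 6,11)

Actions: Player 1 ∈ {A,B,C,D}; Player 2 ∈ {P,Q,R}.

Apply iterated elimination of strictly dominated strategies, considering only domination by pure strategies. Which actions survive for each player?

P1 drop A (C beats it: P:11>8 Q:4>3 R:10>9)
P1 drop B (C beats it: P:11>6 Q:4>2 R:10>4)
P2 drop Q (P beats it: C:3>1 D:12>9)
P1→{C,D} P2→{P,R}

Remaining: P1:{C,D} P2:{P,R}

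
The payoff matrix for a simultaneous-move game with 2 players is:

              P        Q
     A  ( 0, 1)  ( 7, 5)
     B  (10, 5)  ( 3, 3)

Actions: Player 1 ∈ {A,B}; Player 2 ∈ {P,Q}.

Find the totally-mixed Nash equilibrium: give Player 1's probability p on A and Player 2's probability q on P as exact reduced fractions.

p=1/3, q=2/7

P1 indiff ⇒ q·0+(1-q)·7 = q·10+(1-q)·3 ⇒ q(-10) = (1-q)(-4) ⇒ q = 2/7
P2 indiff ⇒ p·1+(1-p)·5 = p·5+(1-p)·3 ⇒ p(-4) = (1-p)(-2) ⇒ p = 1/3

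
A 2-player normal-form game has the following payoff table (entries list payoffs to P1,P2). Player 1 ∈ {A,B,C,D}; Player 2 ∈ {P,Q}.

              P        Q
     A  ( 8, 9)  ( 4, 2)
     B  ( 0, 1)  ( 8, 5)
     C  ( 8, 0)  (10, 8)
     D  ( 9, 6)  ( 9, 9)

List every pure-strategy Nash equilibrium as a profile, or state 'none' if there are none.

(A,P): not NE [P1→D gives 9>8]
(A,Q): not NE [P1→C gives 10>4; P2→P gives 9>2]
(B,P): not NE [P1→D gives 9>0; P2→Q gives 5>1]
(B,Q): not NE [P1→C gives 10>8]
(C,P): not NE [P1→D gives 9>8; P2→Q gives 8>0]
(C,Q): NE
(D,P): not NE [P2→Q gives 9>6]
(D,Q): not NE [P1→C gives 10>9]

NE set: (C,Q)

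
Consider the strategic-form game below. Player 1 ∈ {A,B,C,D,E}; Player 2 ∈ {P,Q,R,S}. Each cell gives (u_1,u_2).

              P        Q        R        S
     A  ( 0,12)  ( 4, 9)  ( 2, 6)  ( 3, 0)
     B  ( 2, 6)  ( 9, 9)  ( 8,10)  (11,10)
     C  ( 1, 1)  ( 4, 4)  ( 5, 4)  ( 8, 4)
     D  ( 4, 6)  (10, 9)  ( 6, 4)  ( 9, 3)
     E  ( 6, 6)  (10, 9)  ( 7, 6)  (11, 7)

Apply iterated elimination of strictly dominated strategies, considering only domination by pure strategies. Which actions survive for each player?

IESDS → P1:{B,D,E} P2:{Q,R,S}

P1 drop A (B beats it: P:2>0 Q:9>4 R:8>2 S:11>3)
P1 drop C (B beats it: P:2>1 Q:9>4 R:8>5 S:11>8)
P2 drop P (Q beats it: B:9>6 D:9>6 E:9>6)
P1→{B,D,E} P2→{Q,R,S}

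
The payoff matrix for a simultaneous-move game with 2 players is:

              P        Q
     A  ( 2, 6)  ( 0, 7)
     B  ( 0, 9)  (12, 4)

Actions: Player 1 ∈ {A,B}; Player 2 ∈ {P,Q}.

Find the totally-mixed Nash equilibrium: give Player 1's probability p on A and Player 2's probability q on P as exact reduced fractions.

P1 indiff ⇒ q·2+(1-q)·0 = q·0+(1-q)·12 ⇒ q(2) = (1-q)(12) ⇒ q = 6/7
P2 indiff ⇒ p·6+(1-p)·9 = p·7+(1-p)·4 ⇒ p(-1) = (1-p)(-5) ⇒ p = 5/6

p=5/6, q=6/7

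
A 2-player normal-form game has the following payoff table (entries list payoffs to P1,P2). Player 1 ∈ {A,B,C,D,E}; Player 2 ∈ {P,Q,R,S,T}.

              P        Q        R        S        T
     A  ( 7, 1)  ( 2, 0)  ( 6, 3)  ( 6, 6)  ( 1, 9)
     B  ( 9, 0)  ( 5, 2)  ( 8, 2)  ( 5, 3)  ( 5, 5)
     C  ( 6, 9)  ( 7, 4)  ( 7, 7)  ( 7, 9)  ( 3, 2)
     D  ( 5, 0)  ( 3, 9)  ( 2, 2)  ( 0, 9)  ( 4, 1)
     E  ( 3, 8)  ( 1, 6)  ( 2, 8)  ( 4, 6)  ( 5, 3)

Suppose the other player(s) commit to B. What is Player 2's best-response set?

argmax u_2 = {T}

u_2(P vs B) = 0
u_2(Q vs B) = 2
u_2(R vs B) = 2
u_2(S vs B) = 3
u_2(T vs B) = 5
max payoff 5 at {T}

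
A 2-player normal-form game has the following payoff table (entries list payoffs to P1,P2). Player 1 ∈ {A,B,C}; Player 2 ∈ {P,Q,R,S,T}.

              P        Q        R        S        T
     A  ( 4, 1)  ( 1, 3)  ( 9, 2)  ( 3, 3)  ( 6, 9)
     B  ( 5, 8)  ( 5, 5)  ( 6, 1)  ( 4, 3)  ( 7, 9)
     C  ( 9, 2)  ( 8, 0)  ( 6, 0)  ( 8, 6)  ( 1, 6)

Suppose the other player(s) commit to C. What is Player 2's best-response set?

BR_2 = {S,T}

u_2(P vs C) = 2
u_2(Q vs C) = 0
u_2(R vs C) = 0
u_2(S vs C) = 6
u_2(T vs C) = 6
max payoff 6 at {S,T}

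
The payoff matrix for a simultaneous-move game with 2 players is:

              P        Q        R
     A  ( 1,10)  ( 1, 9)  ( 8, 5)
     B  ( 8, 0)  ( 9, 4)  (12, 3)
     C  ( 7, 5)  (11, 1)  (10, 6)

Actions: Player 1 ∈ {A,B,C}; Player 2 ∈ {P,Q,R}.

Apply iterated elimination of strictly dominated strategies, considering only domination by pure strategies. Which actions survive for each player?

P1 drop A (B beats it: P:8>1 Q:9>1 R:12>8)
P2 drop P (R beats it: B:3>0 C:6>5)
P1→{B,C} P2→{Q,R}

IESDS → P1:{B,C} P2:{Q,R}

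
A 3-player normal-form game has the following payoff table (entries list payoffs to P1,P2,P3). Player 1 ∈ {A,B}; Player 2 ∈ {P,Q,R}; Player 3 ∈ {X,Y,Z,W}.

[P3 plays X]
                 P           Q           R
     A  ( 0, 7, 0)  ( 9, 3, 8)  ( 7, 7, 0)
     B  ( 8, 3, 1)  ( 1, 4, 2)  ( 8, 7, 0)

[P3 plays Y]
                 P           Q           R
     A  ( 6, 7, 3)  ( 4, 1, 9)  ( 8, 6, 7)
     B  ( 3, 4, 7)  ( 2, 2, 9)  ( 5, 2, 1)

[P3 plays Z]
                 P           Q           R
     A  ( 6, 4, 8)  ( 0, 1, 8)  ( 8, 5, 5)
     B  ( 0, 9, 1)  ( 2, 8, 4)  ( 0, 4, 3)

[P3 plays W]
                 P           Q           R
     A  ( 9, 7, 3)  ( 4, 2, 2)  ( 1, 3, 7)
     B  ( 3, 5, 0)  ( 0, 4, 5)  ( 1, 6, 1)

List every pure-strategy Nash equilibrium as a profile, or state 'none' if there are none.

(A,P,X): not NE [P1→B gives 8>0; P3→Z gives 8>0]
(A,P,Y): not NE [P3→Z gives 8>3]
(A,P,Z): not NE [P2→R gives 5>4]
(A,P,W): not NE [P3→Z gives 8>3]
(A,Q,X): not NE [P2→R gives 7>3; P3→Y gives 9>8]
(A,Q,Y): not NE [P2→P gives 7>1]
(A,Q,Z): not NE [P1→B gives 2>0; P2→R gives 5>1; P3→Y gives 9>8]
(A,Q,W): not NE [P2→P gives 7>2; P3→Y gives 9>2]
(A,R,X): not NE [P1→B gives 8>7; P3→W gives 7>0]
(A,R,Y): not NE [P2→P gives 7>6]
(A,R,Z): not NE [P3→W gives 7>5]
(A,R,W): not NE [P2→P gives 7>3]
(B,P,X): not NE [P2→R gives 7>3; P3→Y gives 7>1]
(B,P,Y): not NE [P1→A gives 6>3]
(B,P,Z): not NE [P1→A gives 6>0; P3→Y gives 7>1]
(B,P,W): not NE [P1→A gives 9>3; P2→R gives 6>5; P3→Y gives 7>0]
(B,Q,X): not NE [P1→A gives 9>1; P2→R gives 7>4; P3→Y gives 9>2]
(B,Q,Y): not NE [P1→A gives 4>2; P2→P gives 4>2]
(B,Q,Z): not NE [P2→P gives 9>8; P3→Y gives 9>4]
(B,Q,W): not NE [P1→A gives 4>0; P2→R gives 6>4; P3→Y gives 9>5]
(B,R,X): not NE [P3→Z gives 3>0]
(B,R,Y): not NE [P1→A gives 8>5; P2→P gives 4>2; P3→Z gives 3>1]
(B,R,Z): not NE [P1→A gives 8>0; P2→P gives 9>4]
(B,R,W): not NE [P3→Z gives 3>1]

No pure NE.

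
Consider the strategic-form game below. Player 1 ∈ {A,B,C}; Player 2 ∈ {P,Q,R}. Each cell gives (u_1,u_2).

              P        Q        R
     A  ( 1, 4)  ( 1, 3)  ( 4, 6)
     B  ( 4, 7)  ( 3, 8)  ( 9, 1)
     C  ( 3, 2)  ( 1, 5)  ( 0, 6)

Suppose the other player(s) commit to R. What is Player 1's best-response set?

u_1(A vs R) = 4
u_1(B vs R) = 9
u_1(C vs R) = 0
max payoff 9 at {B}

BR_1 = {B}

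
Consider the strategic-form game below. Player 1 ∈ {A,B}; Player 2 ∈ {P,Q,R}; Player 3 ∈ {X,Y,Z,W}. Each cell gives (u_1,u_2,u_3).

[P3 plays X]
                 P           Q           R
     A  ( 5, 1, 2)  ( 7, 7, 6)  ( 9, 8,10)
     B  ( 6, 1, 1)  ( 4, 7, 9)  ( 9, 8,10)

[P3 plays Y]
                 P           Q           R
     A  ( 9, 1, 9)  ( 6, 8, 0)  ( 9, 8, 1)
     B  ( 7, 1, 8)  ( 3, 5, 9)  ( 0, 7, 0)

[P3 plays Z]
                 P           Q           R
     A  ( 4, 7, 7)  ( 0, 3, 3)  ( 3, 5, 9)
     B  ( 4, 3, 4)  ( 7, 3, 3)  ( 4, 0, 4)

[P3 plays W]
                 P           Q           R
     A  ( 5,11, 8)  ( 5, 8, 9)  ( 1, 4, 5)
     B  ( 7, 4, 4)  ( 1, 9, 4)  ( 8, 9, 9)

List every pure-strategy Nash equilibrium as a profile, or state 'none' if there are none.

(A,P,X): not NE [P1→B gives 6>5; P2→R gives 8>1; P3→Y gives 9>2]
(A,P,Y): not NE [P2→R gives 8>1]
(A,P,Z): not NE [P3→Y gives 9>7]
(A,P,W): not NE [P1→B gives 7>5; P3→Y gives 9>8]
(A,Q,X): not NE [P2→R gives 8>7; P3→W gives 9>6]
(A,Q,Y): not NE [P3→W gives 9>0]
(A,Q,Z): not NE [P1→B gives 7>0; P2→P gives 7>3; P3→W gives 9>3]
(A,Q,W): not NE [P2→P gives 11>8]
(A,R,X): NE
(A,R,Y): not NE [P3→X gives 10>1]
(A,R,Z): not NE [P1→B gives 4>3; P2→P gives 7>5; P3→X gives 10>9]
(A,R,W): not NE [P1→B gives 8>1; P2→P gives 11>4; P3→X gives 10>5]
(B,P,X): not NE [P2→R gives 8>1; P3→Y gives 8>1]
(B,P,Y): not NE [P1→A gives 9>7; P2→R gives 7>1]
(B,P,Z): not NE [P3→Y gives 8>4]
(B,P,W): not NE [P2→R gives 9>4; P3→Y gives 8>4]
(B,Q,X): not NE [P1→A gives 7>4; P2→R gives 8>7]
(B,Q,Y): not NE [P1→A gives 6>3; P2→R gives 7>5]
(B,Q,Z): not NE [P3→Y gives 9>3]
(B,Q,W): not NE [P1→A gives 5>1; P3→Y gives 9>4]
(B,R,X): NE
(B,R,Y): not NE [P1→A gives 9>0; P3→X gives 10>0]
(B,R,Z): not NE [P2→Q gives 3>0; P3→X gives 10>4]
(B,R,W): not NE [P3→X gives 10>9]

Nash profiles: (A,R,X), (B,R,X)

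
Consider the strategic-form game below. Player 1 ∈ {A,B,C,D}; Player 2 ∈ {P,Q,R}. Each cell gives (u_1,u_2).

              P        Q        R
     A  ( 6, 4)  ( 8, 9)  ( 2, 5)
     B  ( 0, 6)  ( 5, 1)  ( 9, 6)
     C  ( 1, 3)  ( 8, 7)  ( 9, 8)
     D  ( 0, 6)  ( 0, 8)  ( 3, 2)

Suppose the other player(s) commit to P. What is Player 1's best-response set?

BR_1 = {A}

u_1(A vs P) = 6
u_1(B vs P) = 0
u_1(C vs P) = 1
u_1(D vs P) = 0
max payoff 6 at {A}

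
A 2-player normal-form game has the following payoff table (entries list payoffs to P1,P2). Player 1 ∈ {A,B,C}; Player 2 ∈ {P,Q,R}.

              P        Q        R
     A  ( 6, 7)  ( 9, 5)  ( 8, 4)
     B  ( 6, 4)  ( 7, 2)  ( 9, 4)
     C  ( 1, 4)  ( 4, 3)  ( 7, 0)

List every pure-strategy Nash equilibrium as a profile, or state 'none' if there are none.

(A,P): NE
(A,Q): not NE [P2→P gives 7>5]
(A,R): not NE [P1→B gives 9>8; P2→P gives 7>4]
(B,P): NE
(B,Q): not NE [P1→A gives 9>7; P2→R gives 4>2]
(B,R): NE
(C,P): not NE [P1→B gives 6>1]
(C,Q): not NE [P1→A gives 9>4; P2→P gives 4>3]
(C,R): not NE [P1→B gives 9>7; P2→P gives 4>0]

Nash profiles: (A,P), (B,P), (B,R)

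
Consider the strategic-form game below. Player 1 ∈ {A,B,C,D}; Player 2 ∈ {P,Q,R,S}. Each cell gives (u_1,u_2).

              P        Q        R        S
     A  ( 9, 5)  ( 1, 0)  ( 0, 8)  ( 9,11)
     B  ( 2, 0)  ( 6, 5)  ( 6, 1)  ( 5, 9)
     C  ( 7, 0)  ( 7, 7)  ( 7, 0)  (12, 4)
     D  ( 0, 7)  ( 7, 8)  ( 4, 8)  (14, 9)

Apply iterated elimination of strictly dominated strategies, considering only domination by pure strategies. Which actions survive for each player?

Remaining: P1:{C,D} P2:{Q,S}

P1 drop B (C beats it: P:7>2 Q:7>6 R:7>6 S:12>5)
P2 drop P (S beats it: A:11>5 C:4>0 D:9>7)
P1 drop A (C beats it: Q:7>1 R:7>0 S:12>9)
P2 drop R (S beats it: C:4>0 D:9>8)
P1→{C,D} P2→{Q,S}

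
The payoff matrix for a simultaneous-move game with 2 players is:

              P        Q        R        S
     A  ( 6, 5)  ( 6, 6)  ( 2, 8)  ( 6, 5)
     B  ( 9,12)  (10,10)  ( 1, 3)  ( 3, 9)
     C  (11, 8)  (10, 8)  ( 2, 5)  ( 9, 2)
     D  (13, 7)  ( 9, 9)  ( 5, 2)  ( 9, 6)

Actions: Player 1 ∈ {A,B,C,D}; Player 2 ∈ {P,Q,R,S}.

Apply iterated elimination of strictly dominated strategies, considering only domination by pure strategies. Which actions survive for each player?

P1 drop A (D beats it: P:13>6 Q:9>6 R:5>2 S:9>6)
P2 drop R (P beats it: B:12>3 C:8>5 D:7>2)
P2 drop S (P beats it: B:12>9 C:8>2 D:7>6)
P1→{B,C,D} P2→{P,Q}

IESDS → P1:{B,C,D} P2:{P,Q}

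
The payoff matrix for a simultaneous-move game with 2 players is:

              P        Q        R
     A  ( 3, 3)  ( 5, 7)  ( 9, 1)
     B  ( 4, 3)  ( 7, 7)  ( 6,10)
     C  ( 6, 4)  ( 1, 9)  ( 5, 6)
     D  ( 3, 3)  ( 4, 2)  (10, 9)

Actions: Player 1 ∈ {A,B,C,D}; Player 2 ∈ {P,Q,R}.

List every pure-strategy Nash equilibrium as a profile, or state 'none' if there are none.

Nash profiles: (D,R)

(A,P): not NE [P1→C gives 6>3; P2→Q gives 7>3]
(A,Q): not NE [P1→B gives 7>5]
(A,R): not NE [P1→D gives 10>9; P2→Q gives 7>1]
(B,P): not NE [P1→C gives 6>4; P2→R gives 10>3]
(B,Q): not NE [P2→R gives 10>7]
(B,R): not NE [P1→D gives 10>6]
(C,P): not NE [P2→Q gives 9>4]
(C,Q): not NE [P1→B gives 7>1]
(C,R): not NE [P1→D gives 10>5; P2→Q gives 9>6]
(D,P): not NE [P1→C gives 6>3; P2→R gives 9>3]
(D,Q): not NE [P1→B gives 7>4; P2→R gives 9>2]
(D,R): NE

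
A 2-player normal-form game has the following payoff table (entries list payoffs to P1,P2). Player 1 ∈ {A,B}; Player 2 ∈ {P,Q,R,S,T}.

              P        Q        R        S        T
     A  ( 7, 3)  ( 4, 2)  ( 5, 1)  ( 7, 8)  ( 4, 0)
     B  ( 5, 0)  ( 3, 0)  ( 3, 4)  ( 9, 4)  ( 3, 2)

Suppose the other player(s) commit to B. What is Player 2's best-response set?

u_2(P vs B) = 0
u_2(Q vs B) = 0
u_2(R vs B) = 4
u_2(S vs B) = 4
u_2(T vs B) = 2
max payoff 4 at {R,S}

argmax u_2 = {R,S}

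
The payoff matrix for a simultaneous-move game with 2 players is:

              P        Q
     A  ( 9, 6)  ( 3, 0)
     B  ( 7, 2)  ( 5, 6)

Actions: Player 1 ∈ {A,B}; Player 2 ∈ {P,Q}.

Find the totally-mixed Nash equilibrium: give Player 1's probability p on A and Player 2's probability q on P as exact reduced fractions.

P1 indiff ⇒ q·9+(1-q)·3 = q·7+(1-q)·5 ⇒ q(2) = (1-q)(2) ⇒ q = 1/2
P2 indiff ⇒ p·6+(1-p)·2 = p·0+(1-p)·6 ⇒ p(6) = (1-p)(4) ⇒ p = 2/5

P1 mixes 2/5 on A; P2 mixes 1/2 on P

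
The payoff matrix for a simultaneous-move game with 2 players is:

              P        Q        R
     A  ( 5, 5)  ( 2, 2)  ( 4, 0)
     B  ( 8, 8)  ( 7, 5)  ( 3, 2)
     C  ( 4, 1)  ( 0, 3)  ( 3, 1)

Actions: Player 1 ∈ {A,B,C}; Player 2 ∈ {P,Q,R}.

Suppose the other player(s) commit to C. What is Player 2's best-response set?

BR_2 = {Q}

u_2(P vs C) = 1
u_2(Q vs C) = 3
u_2(R vs C) = 1
max payoff 3 at {Q}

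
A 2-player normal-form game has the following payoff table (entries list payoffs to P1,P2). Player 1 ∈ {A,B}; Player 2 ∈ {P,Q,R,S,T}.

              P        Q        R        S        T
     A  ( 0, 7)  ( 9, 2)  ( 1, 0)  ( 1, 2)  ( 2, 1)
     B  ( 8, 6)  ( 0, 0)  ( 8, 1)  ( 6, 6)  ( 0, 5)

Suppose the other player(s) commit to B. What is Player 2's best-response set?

u_2(P vs B) = 6
u_2(Q vs B) = 0
u_2(R vs B) = 1
u_2(S vs B) = 6
u_2(T vs B) = 5
max payoff 6 at {P,S}

BR_2 = {P,S}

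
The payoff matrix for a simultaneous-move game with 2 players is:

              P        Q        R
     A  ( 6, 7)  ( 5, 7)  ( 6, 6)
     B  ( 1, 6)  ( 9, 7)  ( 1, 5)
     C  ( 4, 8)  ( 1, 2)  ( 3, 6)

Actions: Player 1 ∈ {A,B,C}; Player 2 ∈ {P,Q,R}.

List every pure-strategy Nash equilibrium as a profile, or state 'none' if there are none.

PSNE = {(A,P), (B,Q)}

(A,P): NE
(A,Q): not NE [P1→B gives 9>5]
(A,R): not NE [P2→Q gives 7>6]
(B,P): not NE [P1→A gives 6>1; P2→Q gives 7>6]
(B,Q): NE
(B,R): not NE [P1→A gives 6>1; P2→Q gives 7>5]
(C,P): not NE [P1→A gives 6>4]
(C,Q): not NE [P1→B gives 9>1; P2→P gives 8>2]
(C,R): not NE [P1→A gives 6>3; P2→P gives 8>6]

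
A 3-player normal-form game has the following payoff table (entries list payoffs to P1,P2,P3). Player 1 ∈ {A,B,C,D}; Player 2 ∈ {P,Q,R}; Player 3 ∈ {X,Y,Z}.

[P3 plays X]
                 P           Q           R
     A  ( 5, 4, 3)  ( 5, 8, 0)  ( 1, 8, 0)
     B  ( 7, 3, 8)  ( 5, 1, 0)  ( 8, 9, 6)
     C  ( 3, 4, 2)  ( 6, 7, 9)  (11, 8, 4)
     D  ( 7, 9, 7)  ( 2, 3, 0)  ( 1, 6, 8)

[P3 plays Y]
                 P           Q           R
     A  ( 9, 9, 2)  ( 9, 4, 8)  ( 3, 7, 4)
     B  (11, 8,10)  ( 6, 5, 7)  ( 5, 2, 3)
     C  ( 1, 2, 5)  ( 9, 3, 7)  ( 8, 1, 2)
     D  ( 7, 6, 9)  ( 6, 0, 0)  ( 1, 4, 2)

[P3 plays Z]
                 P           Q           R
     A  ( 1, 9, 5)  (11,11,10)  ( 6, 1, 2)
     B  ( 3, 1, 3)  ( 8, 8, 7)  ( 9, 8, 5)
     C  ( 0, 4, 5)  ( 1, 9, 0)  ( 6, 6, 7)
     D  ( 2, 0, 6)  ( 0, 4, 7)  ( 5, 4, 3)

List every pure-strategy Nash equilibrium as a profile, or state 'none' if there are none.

Nash profiles: (A,Q,Z), (B,P,Y)

(A,P,X): not NE [P1→D gives 7>5; P2→R gives 8>4; P3→Z gives 5>3]
(A,P,Y): not NE [P1→B gives 11>9; P3→Z gives 5>2]
(A,P,Z): not NE [P1→B gives 3>1; P2→Q gives 11>9]
(A,Q,X): not NE [P1→C gives 6>5; P3→Z gives 10>0]
(A,Q,Y): not NE [P2→P gives 9>4; P3→Z gives 10>8]
(A,Q,Z): NE
(A,R,X): not NE [P1→C gives 11>1; P3→Y gives 4>0]
(A,R,Y): not NE [P1→C gives 8>3; P2→P gives 9>7]
(A,R,Z): not NE [P1→B gives 9>6; P2→Q gives 11>1; P3→Y gives 4>2]
(B,P,X): not NE [P2→R gives 9>3; P3→Y gives 10>8]
(B,P,Y): NE
(B,P,Z): not NE [P2→R gives 8>1; P3→Y gives 10>3]
(B,Q,X): not NE [P1→C gives 6>5; P2→R gives 9>1; P3→Z gives 7>0]
(B,Q,Y): not NE [P1→C gives 9>6; P2→P gives 8>5]
(B,Q,Z): not NE [P1→A gives 11>8]
(B,R,X): not NE [P1→C gives 11>8]
(B,R,Y): not NE [P1→C gives 8>5; P2→P gives 8>2; P3→X gives 6>3]
(B,R,Z): not NE [P3→X gives 6>5]
(C,P,X): not NE [P1→D gives 7>3; P2→R gives 8>4; P3→Z gives 5>2]
(C,P,Y): not NE [P1→B gives 11>1; P2→Q gives 3>2]
(C,P,Z): not NE [P1→B gives 3>0; P2→Q gives 9>4]
(C,Q,X): not NE [P2→R gives 8>7]
(C,Q,Y): not NE [P3→X gives 9>7]
(C,Q,Z): not NE [P1→A gives 11>1; P3→X gives 9>0]
(C,R,X): not NE [P3→Z gives 7>4]
(C,R,Y): not NE [P2→Q gives 3>1; P3→Z gives 7>2]
(C,R,Z): not NE [P1→B gives 9>6; P2→Q gives 9>6]
(D,P,X): not NE [P3→Y gives 9>7]
(D,P,Y): not NE [P1→B gives 11>7]
(D,P,Z): not NE [P1→B gives 3>2; P2→R gives 4>0; P3→Y gives 9>6]
(D,Q,X): not NE [P1→C gives 6>2; P2→P gives 9>3; P3→Z gives 7>0]
(D,Q,Y): not NE [P1→C gives 9>6; P2→P gives 6>0; P3→Z gives 7>0]
(D,Q,Z): not NE [P1→A gives 11>0]
(D,R,X): not NE [P1→C gives 11>1; P2→P gives 9>6]
(D,R,Y): not NE [P1→C gives 8>1; P2→P gives 6>4; P3→X gives 8>2]
(D,R,Z): not NE [P1→B gives 9>5; P3→X gives 8>3]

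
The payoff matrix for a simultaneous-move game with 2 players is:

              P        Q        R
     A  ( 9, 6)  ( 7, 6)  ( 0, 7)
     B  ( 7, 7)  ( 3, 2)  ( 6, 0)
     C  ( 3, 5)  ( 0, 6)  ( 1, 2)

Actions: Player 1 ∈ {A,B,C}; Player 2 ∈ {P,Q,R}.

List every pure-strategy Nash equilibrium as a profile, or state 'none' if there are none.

(A,P): not NE [P2→R gives 7>6]
(A,Q): not NE [P2→R gives 7>6]
(A,R): not NE [P1→B gives 6>0]
(B,P): not NE [P1→A gives 9>7]
(B,Q): not NE [P1→A gives 7>3; P2→P gives 7>2]
(B,R): not NE [P2→P gives 7>0]
(C,P): not NE [P1→A gives 9>3; P2→Q gives 6>5]
(C,Q): not NE [P1→A gives 7>0]
(C,R): not NE [P1→B gives 6>1; P2→Q gives 6>2]

Equilibria: none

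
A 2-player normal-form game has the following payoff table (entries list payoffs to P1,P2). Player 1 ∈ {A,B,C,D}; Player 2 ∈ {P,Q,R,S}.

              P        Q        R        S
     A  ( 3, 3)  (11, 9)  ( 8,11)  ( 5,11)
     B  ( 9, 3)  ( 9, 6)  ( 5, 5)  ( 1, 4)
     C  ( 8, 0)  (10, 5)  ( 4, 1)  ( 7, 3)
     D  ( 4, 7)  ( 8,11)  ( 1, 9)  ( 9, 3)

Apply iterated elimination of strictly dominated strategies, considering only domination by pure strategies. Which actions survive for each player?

P2 drop P (Q beats it: A:9>3 B:6>3 C:5>0 D:11>7)
P1 drop B (A beats it: Q:11>9 R:8>5 S:5>1)
P1→{A,C,D} P2→{Q,R,S}

Survivors P1:{A,C,D} P2:{Q,R,S}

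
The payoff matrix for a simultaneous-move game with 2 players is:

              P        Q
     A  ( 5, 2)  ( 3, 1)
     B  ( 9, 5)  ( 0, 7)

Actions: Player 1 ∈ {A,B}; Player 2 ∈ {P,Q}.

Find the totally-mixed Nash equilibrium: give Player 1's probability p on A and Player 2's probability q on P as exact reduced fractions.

(p,q) = (2/3, 3/7)

P1 indiff ⇒ q·5+(1-q)·3 = q·9+(1-q)·0 ⇒ q(-4) = (1-q)(-3) ⇒ q = 3/7
P2 indiff ⇒ p·2+(1-p)·5 = p·1+(1-p)·7 ⇒ p(1) = (1-p)(2) ⇒ p = 2/3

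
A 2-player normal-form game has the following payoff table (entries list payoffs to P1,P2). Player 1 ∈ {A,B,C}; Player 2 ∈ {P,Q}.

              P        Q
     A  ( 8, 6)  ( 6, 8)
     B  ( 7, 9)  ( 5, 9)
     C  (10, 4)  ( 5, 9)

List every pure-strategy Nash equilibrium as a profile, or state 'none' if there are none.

PSNE = {(A,Q)}

(A,P): not NE [P1→C gives 10>8; P2→Q gives 8>6]
(A,Q): NE
(B,P): not NE [P1→C gives 10>7]
(B,Q): not NE [P1→A gives 6>5]
(C,P): not NE [P2→Q gives 9>4]
(C,Q): not NE [P1→A gives 6>5]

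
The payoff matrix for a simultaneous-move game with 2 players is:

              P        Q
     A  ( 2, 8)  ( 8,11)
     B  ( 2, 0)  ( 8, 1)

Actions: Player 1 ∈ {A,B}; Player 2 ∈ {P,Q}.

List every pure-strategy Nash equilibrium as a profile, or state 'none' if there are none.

(A,P): not NE [P2→Q gives 11>8]
(A,Q): NE
(B,P): not NE [P2→Q gives 1>0]
(B,Q): NE

Nash profiles: (A,Q), (B,Q)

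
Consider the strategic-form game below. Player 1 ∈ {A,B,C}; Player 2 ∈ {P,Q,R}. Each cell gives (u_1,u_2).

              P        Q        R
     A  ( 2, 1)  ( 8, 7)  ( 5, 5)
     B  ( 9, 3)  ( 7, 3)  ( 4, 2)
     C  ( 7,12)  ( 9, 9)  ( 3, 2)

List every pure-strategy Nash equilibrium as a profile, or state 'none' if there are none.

NE set: (B,P)

(A,P): not NE [P1→B gives 9>2; P2→Q gives 7>1]
(A,Q): not NE [P1→C gives 9>8]
(A,R): not NE [P2→Q gives 7>5]
(B,P): NE
(B,Q): not NE [P1→C gives 9>7]
(B,R): not NE [P1→A gives 5>4; P2→Q gives 3>2]
(C,P): not NE [P1→B gives 9>7]
(C,Q): not NE [P2→P gives 12>9]
(C,R): not NE [P1→A gives 5>3; P2→P gives 12>2]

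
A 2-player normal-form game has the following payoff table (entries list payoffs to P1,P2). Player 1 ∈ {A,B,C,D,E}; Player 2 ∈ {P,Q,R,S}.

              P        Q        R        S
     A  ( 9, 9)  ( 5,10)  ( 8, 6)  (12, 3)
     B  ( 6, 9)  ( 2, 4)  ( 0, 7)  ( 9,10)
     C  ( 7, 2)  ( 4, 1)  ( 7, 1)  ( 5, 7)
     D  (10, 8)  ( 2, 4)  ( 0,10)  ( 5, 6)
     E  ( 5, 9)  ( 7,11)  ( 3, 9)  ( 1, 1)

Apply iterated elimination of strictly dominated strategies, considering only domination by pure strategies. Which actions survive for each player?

P1 drop B (A beats it: P:9>6 Q:5>2 R:8>0 S:12>9)
P1 drop C (A beats it: P:9>7 Q:5>4 R:8>7 S:12>5)
P2 drop S (P beats it: A:9>3 D:8>6 E:9>1)
P1→{A,D,E} P2→{P,Q,R}

Survivors P1:{A,D,E} P2:{P,Q,R}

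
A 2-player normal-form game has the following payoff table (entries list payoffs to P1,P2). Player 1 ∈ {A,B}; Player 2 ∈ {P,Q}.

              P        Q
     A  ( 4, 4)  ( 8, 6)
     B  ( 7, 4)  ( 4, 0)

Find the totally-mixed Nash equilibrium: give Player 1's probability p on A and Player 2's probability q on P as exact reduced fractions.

p=2/3, q=4/7

P1 indiff ⇒ q·4+(1-q)·8 = q·7+(1-q)·4 ⇒ q(-3) = (1-q)(-4) ⇒ q = 4/7
P2 indiff ⇒ p·4+(1-p)·4 = p·6+(1-p)·0 ⇒ p(-2) = (1-p)(-4) ⇒ p = 2/3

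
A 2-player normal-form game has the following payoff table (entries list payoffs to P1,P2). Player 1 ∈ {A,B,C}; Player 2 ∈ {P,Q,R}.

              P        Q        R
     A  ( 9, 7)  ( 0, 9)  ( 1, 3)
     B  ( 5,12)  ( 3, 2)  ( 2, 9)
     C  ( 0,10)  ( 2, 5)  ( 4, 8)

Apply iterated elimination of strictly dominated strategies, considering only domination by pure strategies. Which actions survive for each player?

Survivors P1:{A,B} P2:{P,Q}

P2 drop R (P beats it: A:7>3 B:12>9 C:10>8)
P1 drop C (B beats it: P:5>0 Q:3>2)
P1→{A,B} P2→{P,Q}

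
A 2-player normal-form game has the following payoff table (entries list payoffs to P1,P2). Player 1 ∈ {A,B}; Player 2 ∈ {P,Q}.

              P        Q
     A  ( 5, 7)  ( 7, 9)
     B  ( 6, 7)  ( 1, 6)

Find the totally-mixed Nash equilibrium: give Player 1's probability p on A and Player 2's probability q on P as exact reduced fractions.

(p,q) = (1/3, 6/7)

P1 indiff ⇒ q·5+(1-q)·7 = q·6+(1-q)·1 ⇒ q(-1) = (1-q)(-6) ⇒ q = 6/7
P2 indiff ⇒ p·7+(1-p)·7 = p·9+(1-p)·6 ⇒ p(-2) = (1-p)(-1) ⇒ p = 1/3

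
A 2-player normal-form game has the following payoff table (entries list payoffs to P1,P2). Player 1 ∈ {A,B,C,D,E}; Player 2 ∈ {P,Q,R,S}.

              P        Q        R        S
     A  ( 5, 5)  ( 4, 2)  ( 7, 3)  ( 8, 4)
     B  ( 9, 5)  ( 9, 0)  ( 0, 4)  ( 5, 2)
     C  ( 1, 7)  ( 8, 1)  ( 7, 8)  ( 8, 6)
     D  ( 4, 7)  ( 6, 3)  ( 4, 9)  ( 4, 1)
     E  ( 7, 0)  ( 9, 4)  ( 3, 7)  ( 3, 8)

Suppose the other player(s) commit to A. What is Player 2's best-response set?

u_2(P vs A) = 5
u_2(Q vs A) = 2
u_2(R vs A) = 3
u_2(S vs A) = 4
max payoff 5 at {P}

P2 best: {P}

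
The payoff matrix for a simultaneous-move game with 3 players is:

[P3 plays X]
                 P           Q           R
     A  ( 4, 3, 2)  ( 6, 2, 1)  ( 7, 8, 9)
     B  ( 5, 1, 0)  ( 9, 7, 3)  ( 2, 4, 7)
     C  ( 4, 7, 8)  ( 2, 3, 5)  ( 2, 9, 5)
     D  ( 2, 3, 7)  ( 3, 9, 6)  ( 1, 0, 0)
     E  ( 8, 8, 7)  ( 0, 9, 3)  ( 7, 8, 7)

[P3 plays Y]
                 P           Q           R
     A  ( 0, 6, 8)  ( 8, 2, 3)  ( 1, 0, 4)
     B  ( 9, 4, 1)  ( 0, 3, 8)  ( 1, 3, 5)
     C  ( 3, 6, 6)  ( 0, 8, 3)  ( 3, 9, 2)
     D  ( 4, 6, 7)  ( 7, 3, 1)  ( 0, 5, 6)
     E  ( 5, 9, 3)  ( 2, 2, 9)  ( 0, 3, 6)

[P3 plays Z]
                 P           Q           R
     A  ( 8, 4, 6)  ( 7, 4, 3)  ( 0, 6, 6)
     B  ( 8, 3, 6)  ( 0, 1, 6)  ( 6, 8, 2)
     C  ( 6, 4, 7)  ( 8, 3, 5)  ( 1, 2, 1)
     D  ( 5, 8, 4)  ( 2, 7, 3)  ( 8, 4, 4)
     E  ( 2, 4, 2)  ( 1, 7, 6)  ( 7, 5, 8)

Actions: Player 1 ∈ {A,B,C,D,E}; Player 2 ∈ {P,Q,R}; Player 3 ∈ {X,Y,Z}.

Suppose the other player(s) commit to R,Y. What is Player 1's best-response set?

BR_1 = {C}

u_1(A vs R,Y) = 1
u_1(B vs R,Y) = 1
u_1(C vs R,Y) = 3
u_1(D vs R,Y) = 0
u_1(E vs R,Y) = 0
max payoff 3 at {C}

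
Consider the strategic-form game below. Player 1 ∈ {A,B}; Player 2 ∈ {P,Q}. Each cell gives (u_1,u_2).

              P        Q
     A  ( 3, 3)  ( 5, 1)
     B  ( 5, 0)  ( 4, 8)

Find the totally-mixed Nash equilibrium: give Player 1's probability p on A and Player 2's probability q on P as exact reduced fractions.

P1 indiff ⇒ q·3+(1-q)·5 = q·5+(1-q)·4 ⇒ q(-2) = (1-q)(-1) ⇒ q = 1/3
P2 indiff ⇒ p·3+(1-p)·0 = p·1+(1-p)·8 ⇒ p(2) = (1-p)(8) ⇒ p = 4/5

(p,q) = (4/5, 1/3)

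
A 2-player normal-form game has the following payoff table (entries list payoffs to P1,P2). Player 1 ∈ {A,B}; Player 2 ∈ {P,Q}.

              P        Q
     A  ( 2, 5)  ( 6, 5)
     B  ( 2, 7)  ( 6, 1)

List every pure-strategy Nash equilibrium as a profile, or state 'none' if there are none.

NE set: (A,P), (A,Q), (B,P)

(A,P): NE
(A,Q): NE
(B,P): NE
(B,Q): not NE [P2→P gives 7>1]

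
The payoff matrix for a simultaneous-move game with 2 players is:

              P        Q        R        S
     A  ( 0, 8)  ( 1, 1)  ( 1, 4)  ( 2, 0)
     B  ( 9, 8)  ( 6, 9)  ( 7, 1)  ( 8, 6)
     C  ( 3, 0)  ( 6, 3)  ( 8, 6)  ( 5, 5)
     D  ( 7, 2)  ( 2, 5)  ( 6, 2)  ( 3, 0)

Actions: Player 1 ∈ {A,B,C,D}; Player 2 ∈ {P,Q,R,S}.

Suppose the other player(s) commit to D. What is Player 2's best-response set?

BR_2 = {Q}

u_2(P vs D) = 2
u_2(Q vs D) = 5
u_2(R vs D) = 2
u_2(S vs D) = 0
max payoff 5 at {Q}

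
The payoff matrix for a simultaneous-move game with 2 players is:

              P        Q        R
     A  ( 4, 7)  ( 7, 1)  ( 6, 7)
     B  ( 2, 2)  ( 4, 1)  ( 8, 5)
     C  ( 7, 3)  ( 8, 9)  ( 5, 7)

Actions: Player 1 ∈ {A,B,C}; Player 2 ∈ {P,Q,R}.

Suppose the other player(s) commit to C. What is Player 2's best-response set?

u_2(P vs C) = 3
u_2(Q vs C) = 9
u_2(R vs C) = 7
max payoff 9 at {Q}

P2 best: {Q}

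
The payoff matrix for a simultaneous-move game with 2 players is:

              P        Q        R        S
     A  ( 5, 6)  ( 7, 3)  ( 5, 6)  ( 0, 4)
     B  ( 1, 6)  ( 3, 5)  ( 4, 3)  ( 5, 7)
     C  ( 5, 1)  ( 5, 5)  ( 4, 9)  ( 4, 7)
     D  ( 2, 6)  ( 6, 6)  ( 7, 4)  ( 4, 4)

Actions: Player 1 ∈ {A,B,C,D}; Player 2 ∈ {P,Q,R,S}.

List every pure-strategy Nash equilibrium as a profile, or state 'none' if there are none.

(A,P): NE
(A,Q): not NE [P2→R gives 6>3]
(A,R): not NE [P1→D gives 7>5]
(A,S): not NE [P1→B gives 5>0; P2→R gives 6>4]
(B,P): not NE [P1→C gives 5>1; P2→S gives 7>6]
(B,Q): not NE [P1→A gives 7>3; P2→S gives 7>5]
(B,R): not NE [P1→D gives 7>4; P2→S gives 7>3]
(B,S): NE
(C,P): not NE [P2→R gives 9>1]
(C,Q): not NE [P1→A gives 7>5; P2→R gives 9>5]
(C,R): not NE [P1→D gives 7>4]
(C,S): not NE [P1→B gives 5>4; P2→R gives 9>7]
(D,P): not NE [P1→C gives 5>2]
(D,Q): not NE [P1→A gives 7>6]
(D,R): not NE [P2→Q gives 6>4]
(D,S): not NE [P1→B gives 5>4; P2→Q gives 6>4]

Nash profiles: (A,P), (B,S)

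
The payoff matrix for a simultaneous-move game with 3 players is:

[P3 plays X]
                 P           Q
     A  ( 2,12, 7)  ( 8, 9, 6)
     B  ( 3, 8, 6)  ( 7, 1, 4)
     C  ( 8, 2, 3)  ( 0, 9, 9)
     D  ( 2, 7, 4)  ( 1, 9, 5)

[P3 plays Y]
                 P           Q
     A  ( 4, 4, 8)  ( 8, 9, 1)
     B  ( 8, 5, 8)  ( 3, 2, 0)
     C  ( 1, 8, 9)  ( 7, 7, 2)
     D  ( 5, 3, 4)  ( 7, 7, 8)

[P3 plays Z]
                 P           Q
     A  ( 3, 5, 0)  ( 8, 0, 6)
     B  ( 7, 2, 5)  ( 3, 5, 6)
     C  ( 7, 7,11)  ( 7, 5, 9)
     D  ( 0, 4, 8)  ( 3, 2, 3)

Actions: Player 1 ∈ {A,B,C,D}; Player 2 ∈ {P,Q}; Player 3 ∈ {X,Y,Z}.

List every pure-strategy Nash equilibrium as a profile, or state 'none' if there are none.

(A,P,X): not NE [P1→C gives 8>2; P3→Y gives 8>7]
(A,P,Y): not NE [P1→B gives 8>4; P2→Q gives 9>4]
(A,P,Z): not NE [P1→C gives 7>3; P3→Y gives 8>0]
(A,Q,X): not NE [P2→P gives 12>9]
(A,Q,Y): not NE [P3→Z gives 6>1]
(A,Q,Z): not NE [P2→P gives 5>0]
(B,P,X): not NE [P1→C gives 8>3; P3→Y gives 8>6]
(B,P,Y): NE
(B,P,Z): not NE [P2→Q gives 5>2; P3→Y gives 8>5]
(B,Q,X): not NE [P1→A gives 8>7; P2→P gives 8>1; P3→Z gives 6>4]
(B,Q,Y): not NE [P1→A gives 8>3; P2→P gives 5>2; P3→Z gives 6>0]
(B,Q,Z): not NE [P1→A gives 8>3]
(C,P,X): not NE [P2→Q gives 9>2; P3→Z gives 11>3]
(C,P,Y): not NE [P1→B gives 8>1; P3→Z gives 11>9]
(C,P,Z): NE
(C,Q,X): not NE [P1→A gives 8>0]
(C,Q,Y): not NE [P1→A gives 8>7; P2→P gives 8>7; P3→Z gives 9>2]
(C,Q,Z): not NE [P1→A gives 8>7; P2→P gives 7>5]
(D,P,X): not NE [P1→C gives 8>2; P2→Q gives 9>7; P3→Z gives 8>4]
(D,P,Y): not NE [P1→B gives 8>5; P2→Q gives 7>3; P3→Z gives 8>4]
(D,P,Z): not NE [P1→C gives 7>0]
(D,Q,X): not NE [P1→A gives 8>1; P3→Y gives 8>5]
(D,Q,Y): not NE [P1→A gives 8>7]
(D,Q,Z): not NE [P1→A gives 8>3; P2→P gives 4>2; P3→Y gives 8>3]

PSNE = {(B,P,Y), (C,P,Z)}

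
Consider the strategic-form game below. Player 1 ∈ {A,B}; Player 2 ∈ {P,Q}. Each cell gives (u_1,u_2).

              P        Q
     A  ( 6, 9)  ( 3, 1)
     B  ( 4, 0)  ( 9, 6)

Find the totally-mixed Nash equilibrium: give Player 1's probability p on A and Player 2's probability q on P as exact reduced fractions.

p=3/7, q=3/4

P1 indiff ⇒ q·6+(1-q)·3 = q·4+(1-q)·9 ⇒ q(2) = (1-q)(6) ⇒ q = 3/4
P2 indiff ⇒ p·9+(1-p)·0 = p·1+(1-p)·6 ⇒ p(8) = (1-p)(6) ⇒ p = 3/7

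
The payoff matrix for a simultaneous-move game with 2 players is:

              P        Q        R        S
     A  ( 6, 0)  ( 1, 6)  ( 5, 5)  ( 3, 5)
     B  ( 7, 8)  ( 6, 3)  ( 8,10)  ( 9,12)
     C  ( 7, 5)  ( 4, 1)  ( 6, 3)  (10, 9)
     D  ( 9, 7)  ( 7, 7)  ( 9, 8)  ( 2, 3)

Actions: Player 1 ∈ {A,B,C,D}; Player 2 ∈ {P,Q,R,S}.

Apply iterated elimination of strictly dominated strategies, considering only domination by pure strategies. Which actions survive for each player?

Remaining: P1:{B,C,D} P2:{P,R,S}

P1 drop A (B beats it: P:7>6 Q:6>1 R:8>5 S:9>3)
P2 drop Q (R beats it: B:10>3 C:3>1 D:8>7)
P1→{B,C,D} P2→{P,R,S}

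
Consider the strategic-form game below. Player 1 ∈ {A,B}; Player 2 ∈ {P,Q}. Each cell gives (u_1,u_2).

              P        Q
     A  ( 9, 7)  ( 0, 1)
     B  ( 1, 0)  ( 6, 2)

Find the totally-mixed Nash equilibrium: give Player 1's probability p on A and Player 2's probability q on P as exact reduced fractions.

P1 mixes 1/4 on A; P2 mixes 3/7 on P

P1 indiff ⇒ q·9+(1-q)·0 = q·1+(1-q)·6 ⇒ q(8) = (1-q)(6) ⇒ q = 3/7
P2 indiff ⇒ p·7+(1-p)·0 = p·1+(1-p)·2 ⇒ p(6) = (1-p)(2) ⇒ p = 1/4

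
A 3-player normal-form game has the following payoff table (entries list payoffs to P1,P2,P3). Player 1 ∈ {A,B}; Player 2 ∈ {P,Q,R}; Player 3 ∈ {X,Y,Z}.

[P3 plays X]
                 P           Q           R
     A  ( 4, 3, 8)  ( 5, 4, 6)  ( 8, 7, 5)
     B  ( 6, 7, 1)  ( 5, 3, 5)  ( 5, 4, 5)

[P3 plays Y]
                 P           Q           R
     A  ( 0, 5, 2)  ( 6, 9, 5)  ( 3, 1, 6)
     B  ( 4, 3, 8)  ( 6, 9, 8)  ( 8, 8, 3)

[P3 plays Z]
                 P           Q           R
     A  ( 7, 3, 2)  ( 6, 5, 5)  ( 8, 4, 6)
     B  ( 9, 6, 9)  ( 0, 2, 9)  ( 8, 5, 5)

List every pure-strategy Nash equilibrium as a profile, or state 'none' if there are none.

Nash profiles: (B,P,Z)

(A,P,X): not NE [P1→B gives 6>4; P2→R gives 7>3]
(A,P,Y): not NE [P1→B gives 4>0; P2→Q gives 9>5; P3→X gives 8>2]
(A,P,Z): not NE [P1→B gives 9>7; P2→Q gives 5>3; P3→X gives 8>2]
(A,Q,X): not NE [P2→R gives 7>4]
(A,Q,Y): not NE [P3→X gives 6>5]
(A,Q,Z): not NE [P3→X gives 6>5]
(A,R,X): not NE [P3→Z gives 6>5]
(A,R,Y): not NE [P1→B gives 8>3; P2→Q gives 9>1]
(A,R,Z): not NE [P2→Q gives 5>4]
(B,P,X): not NE [P3→Z gives 9>1]
(B,P,Y): not NE [P2→Q gives 9>3; P3→Z gives 9>8]
(B,P,Z): NE
(B,Q,X): not NE [P2→P gives 7>3; P3→Z gives 9>5]
(B,Q,Y): not NE [P3→Z gives 9>8]
(B,Q,Z): not NE [P1→A gives 6>0; P2→P gives 6>2]
(B,R,X): not NE [P1→A gives 8>5; P2→P gives 7>4]
(B,R,Y): not NE [P2→Q gives 9>8; P3→Z gives 5>3]
(B,R,Z): not NE [P2→P gives 6>5]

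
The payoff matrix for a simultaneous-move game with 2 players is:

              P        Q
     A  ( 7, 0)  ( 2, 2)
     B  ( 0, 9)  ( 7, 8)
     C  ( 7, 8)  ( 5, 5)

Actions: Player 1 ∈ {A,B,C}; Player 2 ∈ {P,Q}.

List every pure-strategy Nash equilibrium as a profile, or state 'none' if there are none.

(A,P): not NE [P2→Q gives 2>0]
(A,Q): not NE [P1→B gives 7>2]
(B,P): not NE [P1→C gives 7>0]
(B,Q): not NE [P2→P gives 9>8]
(C,P): NE
(C,Q): not NE [P1→B gives 7>5; P2→P gives 8>5]

PSNE = {(C,P)}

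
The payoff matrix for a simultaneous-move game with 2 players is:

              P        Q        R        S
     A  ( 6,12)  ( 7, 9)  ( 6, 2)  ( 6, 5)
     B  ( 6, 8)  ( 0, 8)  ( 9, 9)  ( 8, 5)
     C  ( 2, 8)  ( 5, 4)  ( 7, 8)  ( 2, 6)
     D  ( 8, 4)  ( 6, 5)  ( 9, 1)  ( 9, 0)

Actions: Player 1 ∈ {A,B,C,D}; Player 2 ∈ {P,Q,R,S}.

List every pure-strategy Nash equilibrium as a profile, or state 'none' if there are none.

PSNE = {(B,R)}

(A,P): not NE [P1→D gives 8>6]
(A,Q): not NE [P2→P gives 12>9]
(A,R): not NE [P1→D gives 9>6; P2→P gives 12>2]
(A,S): not NE [P1→D gives 9>6; P2→P gives 12>5]
(B,P): not NE [P1→D gives 8>6; P2→R gives 9>8]
(B,Q): not NE [P1→A gives 7>0; P2→R gives 9>8]
(B,R): NE
(B,S): not NE [P1→D gives 9>8; P2→R gives 9>5]
(C,P): not NE [P1→D gives 8>2]
(C,Q): not NE [P1→A gives 7>5; P2→R gives 8>4]
(C,R): not NE [P1→D gives 9>7]
(C,S): not NE [P1→D gives 9>2; P2→R gives 8>6]
(D,P): not NE [P2→Q gives 5>4]
(D,Q): not NE [P1→A gives 7>6]
(D,R): not NE [P2→Q gives 5>1]
(D,S): not NE [P2→Q gives 5>0]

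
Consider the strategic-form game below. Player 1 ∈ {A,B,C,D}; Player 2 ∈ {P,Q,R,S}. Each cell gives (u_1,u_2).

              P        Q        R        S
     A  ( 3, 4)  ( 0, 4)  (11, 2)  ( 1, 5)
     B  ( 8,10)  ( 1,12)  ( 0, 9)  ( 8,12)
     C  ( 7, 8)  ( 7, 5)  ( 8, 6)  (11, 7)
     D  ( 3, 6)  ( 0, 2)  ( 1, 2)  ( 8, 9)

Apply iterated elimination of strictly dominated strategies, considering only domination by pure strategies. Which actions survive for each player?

P1 drop D (C beats it: P:7>3 Q:7>0 R:8>1 S:11>8)
P2 drop R (P beats it: A:4>2 B:10>9 C:8>6)
P1 drop A (B beats it: P:8>3 Q:1>0 S:8>1)
P1→{B,C} P2→{P,Q,S}

Remaining: P1:{B,C} P2:{P,Q,S}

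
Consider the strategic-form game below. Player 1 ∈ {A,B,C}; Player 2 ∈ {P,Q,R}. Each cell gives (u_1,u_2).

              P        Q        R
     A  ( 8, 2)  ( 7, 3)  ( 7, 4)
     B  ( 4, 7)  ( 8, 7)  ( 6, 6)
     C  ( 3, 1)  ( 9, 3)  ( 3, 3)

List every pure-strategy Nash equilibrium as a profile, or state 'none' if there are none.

(A,P): not NE [P2→R gives 4>2]
(A,Q): not NE [P1→C gives 9>7; P2→R gives 4>3]
(A,R): NE
(B,P): not NE [P1→A gives 8>4]
(B,Q): not NE [P1→C gives 9>8]
(B,R): not NE [P1→A gives 7>6; P2→Q gives 7>6]
(C,P): not NE [P1→A gives 8>3; P2→R gives 3>1]
(C,Q): NE
(C,R): not NE [P1→A gives 7>3]

Nash profiles: (A,R), (C,Q)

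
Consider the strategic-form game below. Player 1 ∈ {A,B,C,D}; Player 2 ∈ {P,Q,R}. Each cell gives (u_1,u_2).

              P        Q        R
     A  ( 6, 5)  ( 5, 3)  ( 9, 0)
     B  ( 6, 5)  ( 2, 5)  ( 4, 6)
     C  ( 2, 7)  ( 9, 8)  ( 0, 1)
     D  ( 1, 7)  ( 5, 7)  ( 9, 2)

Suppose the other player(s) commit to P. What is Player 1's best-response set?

argmax u_1 = {A,B}

u_1(A vs P) = 6
u_1(B vs P) = 6
u_1(C vs P) = 2
u_1(D vs P) = 1
max payoff 6 at {A,B}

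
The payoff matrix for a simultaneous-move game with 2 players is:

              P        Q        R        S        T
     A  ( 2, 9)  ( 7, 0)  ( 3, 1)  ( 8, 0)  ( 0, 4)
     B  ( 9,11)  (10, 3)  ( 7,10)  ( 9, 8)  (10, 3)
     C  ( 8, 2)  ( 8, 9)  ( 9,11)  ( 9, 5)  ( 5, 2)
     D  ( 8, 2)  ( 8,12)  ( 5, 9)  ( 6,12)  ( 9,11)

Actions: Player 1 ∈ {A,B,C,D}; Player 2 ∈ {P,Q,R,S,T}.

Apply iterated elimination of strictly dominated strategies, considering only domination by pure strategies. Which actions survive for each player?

P1 drop A (B beats it: P:9>2 Q:10>7 R:7>3 S:9>8 T:10>0)
P1 drop D (B beats it: P:9>8 Q:10>8 R:7>5 S:9>6 T:10>9)
P2 drop Q (R beats it: B:10>3 C:11>9)
P2 drop S (R beats it: B:10>8 C:11>5)
P2 drop T (R beats it: B:10>3 C:11>2)
P1→{B,C} P2→{P,R}

Survivors P1:{B,C} P2:{P,R}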